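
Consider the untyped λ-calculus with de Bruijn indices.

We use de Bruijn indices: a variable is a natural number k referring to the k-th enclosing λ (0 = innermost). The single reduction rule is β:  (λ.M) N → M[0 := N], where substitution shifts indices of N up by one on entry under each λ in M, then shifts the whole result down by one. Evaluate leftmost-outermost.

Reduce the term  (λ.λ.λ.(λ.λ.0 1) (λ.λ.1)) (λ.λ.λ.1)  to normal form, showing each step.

Answer: normal form = λ.λ.λ.0 (λ.λ.1)  (in 2 steps)

Reduction:
  start: (λ.λ.λ.(λ.λ.0 1) (λ.λ.1)) (λ.λ.λ.1)
  [1] λ.λ.(λ.λ.0 1) (λ.λ.1)
  [2] λ.λ.λ.0 (λ.λ.1)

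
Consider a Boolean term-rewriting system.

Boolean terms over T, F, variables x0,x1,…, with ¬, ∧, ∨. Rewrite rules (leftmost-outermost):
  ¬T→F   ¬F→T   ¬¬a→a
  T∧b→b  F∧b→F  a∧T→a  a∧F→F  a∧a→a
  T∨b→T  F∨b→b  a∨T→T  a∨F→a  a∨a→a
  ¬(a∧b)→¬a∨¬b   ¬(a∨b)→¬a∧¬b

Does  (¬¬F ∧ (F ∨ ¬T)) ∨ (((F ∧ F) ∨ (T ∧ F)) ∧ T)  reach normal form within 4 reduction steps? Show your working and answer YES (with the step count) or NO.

  start: (¬¬F ∧ (F ∨ ¬T)) ∨ (((F ∧ F) ∨ (T ∧ F)) ∧ T)
  step 1: (F ∧ (F ∨ ¬T)) ∨ (((F ∧ F) ∨ (T ∧ F)) ∧ T)
  step 2: F ∨ (((F ∧ F) ∨ (T ∧ F)) ∧ T)
  step 3: ((F ∧ F) ∨ (T ∧ F)) ∧ T
  step 4: (F ∧ F) ∨ (T ∧ F)

Answer: NO — after 4 steps the term is (F ∧ F) ∨ (T ∧ F), not yet normal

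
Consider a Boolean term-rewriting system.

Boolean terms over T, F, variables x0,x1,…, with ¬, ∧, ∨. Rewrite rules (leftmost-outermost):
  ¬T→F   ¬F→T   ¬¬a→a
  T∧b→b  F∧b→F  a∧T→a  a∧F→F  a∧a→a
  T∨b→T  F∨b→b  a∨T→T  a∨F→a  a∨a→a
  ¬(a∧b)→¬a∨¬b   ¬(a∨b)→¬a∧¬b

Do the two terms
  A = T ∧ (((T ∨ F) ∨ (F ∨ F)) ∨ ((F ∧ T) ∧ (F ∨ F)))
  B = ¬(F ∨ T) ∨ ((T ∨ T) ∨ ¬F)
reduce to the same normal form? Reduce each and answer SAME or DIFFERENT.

Answer: SAME — A ⇓ T, B ⇓ T

Working:
Term A:
  start: T ∧ (((T ∨ F) ∨ (F ∨ F)) ∨ ((F ∧ T) ∧ (F ∨ F)))
  [1] ((T ∨ F) ∨ (F ∨ F)) ∨ ((F ∧ T) ∧ (F ∨ F))
  [2] (T ∨ (F ∨ F)) ∨ ((F ∧ T) ∧ (F ∨ F))
  [3] T ∨ ((F ∧ T) ∧ (F ∨ F))
  [4] T

Term B:
  start: ¬(F ∨ T) ∨ ((T ∨ T) ∨ ¬F)
  [1] (¬F ∧ ¬T) ∨ ((T ∨ T) ∨ ¬F)
  [2] (T ∧ ¬T) ∨ ((T ∨ T) ∨ ¬F)
  [3] ¬T ∨ ((T ∨ T) ∨ ¬F)
  [4] F ∨ ((T ∨ T) ∨ ¬F)
  [5] (T ∨ T) ∨ ¬F
  [6] T ∨ ¬F
  [7] T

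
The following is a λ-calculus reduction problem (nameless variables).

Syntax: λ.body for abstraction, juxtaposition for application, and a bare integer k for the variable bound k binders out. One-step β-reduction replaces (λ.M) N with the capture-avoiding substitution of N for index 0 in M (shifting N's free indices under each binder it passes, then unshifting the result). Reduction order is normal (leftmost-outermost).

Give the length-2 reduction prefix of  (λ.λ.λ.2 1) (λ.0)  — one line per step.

Answer: after 2 steps: λ.λ.1

Working:
  start: (λ.λ.λ.2 1) (λ.0)
  →1  λ.λ.(λ.0) 1
  →2  λ.λ.1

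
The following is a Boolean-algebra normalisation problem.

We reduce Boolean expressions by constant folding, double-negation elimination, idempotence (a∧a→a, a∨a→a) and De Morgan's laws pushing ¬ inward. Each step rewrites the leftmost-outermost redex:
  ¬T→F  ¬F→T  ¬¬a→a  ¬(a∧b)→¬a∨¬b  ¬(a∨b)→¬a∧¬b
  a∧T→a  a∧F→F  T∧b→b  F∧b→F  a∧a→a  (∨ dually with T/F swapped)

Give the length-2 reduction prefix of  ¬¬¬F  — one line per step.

Answer: after 2 steps: T

Working:
  start: ¬¬¬F
  [1] ¬F
  [2] T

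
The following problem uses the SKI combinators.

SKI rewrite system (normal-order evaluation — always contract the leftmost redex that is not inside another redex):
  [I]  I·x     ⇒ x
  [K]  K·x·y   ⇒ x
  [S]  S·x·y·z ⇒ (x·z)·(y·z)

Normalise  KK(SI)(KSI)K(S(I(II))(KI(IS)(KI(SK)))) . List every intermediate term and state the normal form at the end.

  start: KK(SI)(KSI)K(S(I(II))(KI(IS)(KI(SK))))
  step 1: K(KSI)K(S(I(II))(KI(IS)(KI(SK))))
  step 2: KSI(S(I(II))(KI(IS)(KI(SK))))
  step 3: S(S(I(II))(KI(IS)(KI(SK))))
  step 4: S(S(II)(KI(IS)(KI(SK))))
  step 5: S(SI(KI(IS)(KI(SK))))
  step 6: S(SI(I(KI(SK))))
  step 7: S(SI(KI(SK)))
  step 8: S(SII)

Answer: normal form = S(SII)  (in 8 steps)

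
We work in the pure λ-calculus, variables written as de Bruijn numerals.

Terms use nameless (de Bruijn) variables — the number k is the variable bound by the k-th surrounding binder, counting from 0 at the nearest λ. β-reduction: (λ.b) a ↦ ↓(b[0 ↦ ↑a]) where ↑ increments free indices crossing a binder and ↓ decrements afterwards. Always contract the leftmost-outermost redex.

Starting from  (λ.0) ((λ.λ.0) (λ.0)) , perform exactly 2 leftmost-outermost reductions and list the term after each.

Answer: after 2 steps: λ.0

Reduction:
  start: (λ.0) ((λ.λ.0) (λ.0))
  step 1: (λ.λ.0) (λ.0)
  step 2: λ.0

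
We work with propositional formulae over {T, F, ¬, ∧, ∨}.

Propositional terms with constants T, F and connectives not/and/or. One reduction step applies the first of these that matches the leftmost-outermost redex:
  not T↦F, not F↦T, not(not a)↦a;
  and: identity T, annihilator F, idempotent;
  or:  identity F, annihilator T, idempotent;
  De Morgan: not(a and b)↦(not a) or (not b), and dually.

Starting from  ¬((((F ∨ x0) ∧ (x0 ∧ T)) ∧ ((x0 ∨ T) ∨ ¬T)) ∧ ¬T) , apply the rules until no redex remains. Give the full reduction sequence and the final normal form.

Answer: normal form = T  (in 18 steps)

Reduction:
  start: ¬((((F ∨ x0) ∧ (x0 ∧ T)) ∧ ((x0 ∨ T) ∨ ¬T)) ∧ ¬T)
  →1  ¬(((F ∨ x0) ∧ (x0 ∧ T)) ∧ ((x0 ∨ T) ∨ ¬T)) ∨ ¬¬T
  →2  (¬((F ∨ x0) ∧ (x0 ∧ T)) ∨ ¬((x0 ∨ T) ∨ ¬T)) ∨ ¬¬T
  →3  ((¬(F ∨ x0) ∨ ¬(x0 ∧ T)) ∨ ¬((x0 ∨ T) ∨ ¬T)) ∨ ¬¬T
  →4  (((¬F ∧ ¬x0) ∨ ¬(x0 ∧ T)) ∨ ¬((x0 ∨ T) ∨ ¬T)) ∨ ¬¬T
  →5  (((T ∧ ¬x0) ∨ ¬(x0 ∧ T)) ∨ ¬((x0 ∨ T) ∨ ¬T)) ∨ ¬¬T
  →6  ((¬x0 ∨ ¬(x0 ∧ T)) ∨ ¬((x0 ∨ T) ∨ ¬T)) ∨ ¬¬T
  →7  ((¬x0 ∨ (¬x0 ∨ ¬T)) ∨ ¬((x0 ∨ T) ∨ ¬T)) ∨ ¬¬T
  →8  ((¬x0 ∨ (¬x0 ∨ F)) ∨ ¬((x0 ∨ T) ∨ ¬T)) ∨ ¬¬T
  →9  ((¬x0 ∨ ¬x0) ∨ ¬((x0 ∨ T) ∨ ¬T)) ∨ ¬¬T
  →10  (¬x0 ∨ ¬((x0 ∨ T) ∨ ¬T)) ∨ ¬¬T
  →11  (¬x0 ∨ (¬(x0 ∨ T) ∧ ¬¬T)) ∨ ¬¬T
  →12  (¬x0 ∨ ((¬x0 ∧ ¬T) ∧ ¬¬T)) ∨ ¬¬T
  →13  (¬x0 ∨ ((¬x0 ∧ F) ∧ ¬¬T)) ∨ ¬¬T
  →14  (¬x0 ∨ (F ∧ ¬¬T)) ∨ ¬¬T
  →15  (¬x0 ∨ F) ∨ ¬¬T
  →16  ¬x0 ∨ ¬¬T
  →17  ¬x0 ∨ T
  →18  T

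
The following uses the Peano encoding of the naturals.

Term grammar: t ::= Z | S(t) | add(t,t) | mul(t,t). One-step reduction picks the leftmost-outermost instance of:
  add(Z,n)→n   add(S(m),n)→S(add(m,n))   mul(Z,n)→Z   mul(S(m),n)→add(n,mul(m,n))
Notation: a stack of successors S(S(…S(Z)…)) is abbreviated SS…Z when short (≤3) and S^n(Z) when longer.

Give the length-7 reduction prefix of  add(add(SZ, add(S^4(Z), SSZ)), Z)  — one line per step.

  start: add(add(SZ, add(S^4(Z), SSZ)), Z)
  step 1: add(S(add(Z, add(S^4(Z), SSZ))), Z)
  step 2: S(add(add(Z, add(S^4(Z), SSZ)), Z))
  step 3: S(add(add(S^4(Z), SSZ), Z))
  step 4: S(add(S(add(SSSZ, SSZ)), Z))
  step 5: S(S(add(add(SSSZ, SSZ), Z)))
  step 6: S(S(add(S(add(SSZ, SSZ)), Z)))
  step 7: S(S(S(add(add(SSZ, SSZ), Z))))

Answer: after 7 steps: S(S(S(add(add(SSZ, SSZ), Z))))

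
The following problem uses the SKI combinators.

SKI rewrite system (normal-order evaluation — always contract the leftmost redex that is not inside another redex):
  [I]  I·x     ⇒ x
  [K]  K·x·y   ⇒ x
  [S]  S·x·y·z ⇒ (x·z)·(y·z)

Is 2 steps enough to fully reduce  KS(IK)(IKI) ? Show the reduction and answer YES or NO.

Answer: YES — reaches normal form S(KI) in 2 ≤ 2 steps

Working:
  start: KS(IK)(IKI)
  →1  S(IKI)
  →2  S(KI)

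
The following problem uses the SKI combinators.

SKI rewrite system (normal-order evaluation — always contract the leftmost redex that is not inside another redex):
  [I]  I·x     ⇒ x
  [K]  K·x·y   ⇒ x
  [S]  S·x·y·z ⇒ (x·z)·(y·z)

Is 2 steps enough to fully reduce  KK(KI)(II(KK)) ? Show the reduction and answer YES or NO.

  start: KK(KI)(II(KK))
  [1] K(II(KK))
  [2] K(I(KK))

Answer: NO — after 2 steps the term is K(I(KK)), not yet normal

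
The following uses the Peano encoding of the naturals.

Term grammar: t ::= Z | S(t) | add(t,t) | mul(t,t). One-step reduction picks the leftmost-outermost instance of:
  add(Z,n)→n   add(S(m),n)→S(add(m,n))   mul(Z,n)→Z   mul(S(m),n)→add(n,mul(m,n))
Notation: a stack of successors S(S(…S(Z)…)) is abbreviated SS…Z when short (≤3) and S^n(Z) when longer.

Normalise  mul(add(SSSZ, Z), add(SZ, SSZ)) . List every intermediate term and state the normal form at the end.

  start: mul(add(SSSZ, Z), add(SZ, SSZ))
  [1] mul(S(add(SSZ, Z)), add(SZ, SSZ))
  [2] add(add(SZ, SSZ), mul(add(SSZ, Z), add(SZ, SSZ)))
  [3] add(S(add(Z, SSZ)), mul(add(SSZ, Z), add(SZ, SSZ)))
  [4] S(add(add(Z, SSZ), mul(add(SSZ, Z), add(SZ, SSZ))))
  [5] S(add(SSZ, mul(add(SSZ, Z), add(SZ, SSZ))))
  [6] S(S(add(SZ, mul(add(SSZ, Z), add(SZ, SSZ)))))
  [7] S(S(S(add(Z, mul(add(SSZ, Z), add(SZ, SSZ))))))
  [8] S(S(S(mul(add(SSZ, Z), add(SZ, SSZ)))))
  [9] S(S(S(mul(S(add(SZ, Z)), add(SZ, SSZ)))))
  [10] S(S(S(add(add(SZ, SSZ), mul(add(SZ, Z), add(SZ, SSZ))))))
  [11] S(S(S(add(S(add(Z, SSZ)), mul(add(SZ, Z), add(SZ, SSZ))))))
  [12] S(S(S(S(add(add(Z, SSZ), mul(add(SZ, Z), add(SZ, SSZ)))))))
  [13] S(S(S(S(add(SSZ, mul(add(SZ, Z), add(SZ, SSZ)))))))
  [14] S(S(S(S(S(add(SZ, mul(add(SZ, Z), add(SZ, SSZ))))))))
  [15] S(S(S(S(S(S(add(Z, mul(add(SZ, Z), add(SZ, SSZ)))))))))
  [16] S(S(S(S(S(S(mul(add(SZ, Z), add(SZ, SSZ))))))))
  [17] S(S(S(S(S(S(mul(S(add(Z, Z)), add(SZ, SSZ))))))))
  [18] S(S(S(S(S(S(add(add(SZ, SSZ), mul(add(Z, Z), add(SZ, SSZ)))))))))
  [19] S(S(S(S(S(S(add(S(add(Z, SSZ)), mul(add(Z, Z), add(SZ, SSZ)))))))))
  [20] S(S(S(S(S(S(S(add(add(Z, SSZ), mul(add(Z, Z), add(SZ, SSZ))))))))))
  [21] S(S(S(S(S(S(S(add(SSZ, mul(add(Z, Z), add(SZ, SSZ))))))))))
  [22] S(S(S(S(S(S(S(S(add(SZ, mul(add(Z, Z), add(SZ, SSZ)))))))))))
  [23] S(S(S(S(S(S(S(S(S(add(Z, mul(add(Z, Z), add(SZ, SSZ))))))))))))
  [24] S(S(S(S(S(S(S(S(S(mul(add(Z, Z), add(SZ, SSZ)))))))))))
  [25] S(S(S(S(S(S(S(S(S(mul(Z, add(SZ, SSZ)))))))))))
  [26] S^9(Z)

Answer: normal form = S^9(Z)  (in 26 steps)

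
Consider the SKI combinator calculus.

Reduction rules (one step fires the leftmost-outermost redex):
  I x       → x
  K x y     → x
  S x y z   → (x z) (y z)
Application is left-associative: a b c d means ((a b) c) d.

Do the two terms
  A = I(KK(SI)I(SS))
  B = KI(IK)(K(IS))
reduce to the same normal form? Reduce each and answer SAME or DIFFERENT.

Answer: DIFFERENT — A ⇓ I, B ⇓ KS

Working:
Term A:
  start: I(KK(SI)I(SS))
  [1] KK(SI)I(SS)
  [2] KI(SS)
  [3] I

Term B:
  start: KI(IK)(K(IS))
  [1] I(K(IS))
  [2] K(IS)
  [3] KS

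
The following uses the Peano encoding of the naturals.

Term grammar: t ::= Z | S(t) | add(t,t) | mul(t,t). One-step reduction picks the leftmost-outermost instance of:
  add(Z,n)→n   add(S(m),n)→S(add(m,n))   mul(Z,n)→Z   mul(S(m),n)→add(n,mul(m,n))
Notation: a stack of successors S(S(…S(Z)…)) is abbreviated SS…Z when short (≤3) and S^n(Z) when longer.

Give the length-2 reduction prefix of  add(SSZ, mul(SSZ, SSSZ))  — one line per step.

Answer: after 2 steps: S(S(add(Z, mul(SSZ, SSSZ))))

Reduction:
  start: add(SSZ, mul(SSZ, SSSZ))
  step 1: S(add(SZ, mul(SSZ, SSSZ)))
  step 2: S(S(add(Z, mul(SSZ, SSSZ))))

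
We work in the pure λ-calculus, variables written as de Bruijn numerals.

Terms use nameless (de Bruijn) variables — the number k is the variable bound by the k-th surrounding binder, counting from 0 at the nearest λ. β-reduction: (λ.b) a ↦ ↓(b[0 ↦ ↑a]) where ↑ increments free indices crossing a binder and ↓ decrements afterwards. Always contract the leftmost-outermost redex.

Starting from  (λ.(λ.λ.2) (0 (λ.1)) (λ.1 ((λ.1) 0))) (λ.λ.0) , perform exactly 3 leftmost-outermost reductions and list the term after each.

Answer: after 3 steps: λ.λ.0

Working:
  start: (λ.(λ.λ.2) (0 (λ.1)) (λ.1 ((λ.1) 0))) (λ.λ.0)
  →1  (λ.λ.λ.λ.0) ((λ.λ.0) (λ.λ.λ.0)) (λ.(λ.λ.0) ((λ.1) 0))
  →2  (λ.λ.λ.0) (λ.(λ.λ.0) ((λ.1) 0))
  →3  λ.λ.0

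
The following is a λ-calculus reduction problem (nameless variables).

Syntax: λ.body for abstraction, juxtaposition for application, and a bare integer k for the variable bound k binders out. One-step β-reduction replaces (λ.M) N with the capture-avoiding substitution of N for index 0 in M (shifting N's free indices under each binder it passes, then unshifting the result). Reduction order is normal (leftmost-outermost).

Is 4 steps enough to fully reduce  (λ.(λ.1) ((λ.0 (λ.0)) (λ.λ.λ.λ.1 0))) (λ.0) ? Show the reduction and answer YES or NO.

  start: (λ.(λ.1) ((λ.0 (λ.0)) (λ.λ.λ.λ.1 0))) (λ.0)
  →1  (λ.λ.0) ((λ.0 (λ.0)) (λ.λ.λ.λ.1 0))
  →2  λ.0

Answer: YES — reaches normal form λ.0 in 2 ≤ 4 steps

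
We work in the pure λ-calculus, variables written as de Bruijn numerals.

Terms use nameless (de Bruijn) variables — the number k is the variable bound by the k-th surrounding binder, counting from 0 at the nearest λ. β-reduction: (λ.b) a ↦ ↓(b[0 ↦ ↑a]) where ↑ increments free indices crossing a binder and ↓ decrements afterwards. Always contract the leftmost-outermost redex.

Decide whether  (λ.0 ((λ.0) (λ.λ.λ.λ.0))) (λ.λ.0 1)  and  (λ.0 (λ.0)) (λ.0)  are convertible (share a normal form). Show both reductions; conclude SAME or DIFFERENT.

Answer: DIFFERENT — A ⇓ λ.0 (λ.λ.λ.λ.0), B ⇓ λ.0

Reduction:
Term A:
  start: (λ.0 ((λ.0) (λ.λ.λ.λ.0))) (λ.λ.0 1)
  [1] (λ.λ.0 1) ((λ.0) (λ.λ.λ.λ.0))
  [2] λ.0 ((λ.0) (λ.λ.λ.λ.0))
  [3] λ.0 (λ.λ.λ.λ.0)

Term B:
  start: (λ.0 (λ.0)) (λ.0)
  [1] (λ.0) (λ.0)
  [2] λ.0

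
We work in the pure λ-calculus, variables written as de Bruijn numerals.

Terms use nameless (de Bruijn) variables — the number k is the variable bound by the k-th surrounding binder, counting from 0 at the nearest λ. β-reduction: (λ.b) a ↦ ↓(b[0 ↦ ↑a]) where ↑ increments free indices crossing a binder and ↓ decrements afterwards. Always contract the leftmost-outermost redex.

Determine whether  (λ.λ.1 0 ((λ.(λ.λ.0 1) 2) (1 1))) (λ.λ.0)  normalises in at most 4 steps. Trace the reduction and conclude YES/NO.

  start: (λ.λ.1 0 ((λ.(λ.λ.0 1) 2) (1 1))) (λ.λ.0)
  step 1: λ.(λ.λ.0) 0 ((λ.(λ.λ.0 1) (λ.λ.0)) ((λ.λ.0) (λ.λ.0)))
  step 2: λ.(λ.0) ((λ.(λ.λ.0 1) (λ.λ.0)) ((λ.λ.0) (λ.λ.0)))
  step 3: λ.(λ.(λ.λ.0 1) (λ.λ.0)) ((λ.λ.0) (λ.λ.0))
  step 4: λ.(λ.λ.0 1) (λ.λ.0)

Answer: NO — after 4 steps the term is λ.(λ.λ.0 1) (λ.λ.0), not yet normal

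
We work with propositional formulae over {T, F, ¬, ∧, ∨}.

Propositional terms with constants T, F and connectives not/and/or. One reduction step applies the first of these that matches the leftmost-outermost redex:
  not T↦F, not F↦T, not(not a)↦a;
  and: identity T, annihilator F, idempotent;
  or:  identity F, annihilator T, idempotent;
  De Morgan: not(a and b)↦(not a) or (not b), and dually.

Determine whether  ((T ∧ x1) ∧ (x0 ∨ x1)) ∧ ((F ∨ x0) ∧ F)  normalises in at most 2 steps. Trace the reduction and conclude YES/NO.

  start: ((T ∧ x1) ∧ (x0 ∨ x1)) ∧ ((F ∨ x0) ∧ F)
  step 1: (x1 ∧ (x0 ∨ x1)) ∧ ((F ∨ x0) ∧ F)
  step 2: (x1 ∧ (x0 ∨ x1)) ∧ F

Answer: NO — after 2 steps the term is (x1 ∧ (x0 ∨ x1)) ∧ F, not yet normal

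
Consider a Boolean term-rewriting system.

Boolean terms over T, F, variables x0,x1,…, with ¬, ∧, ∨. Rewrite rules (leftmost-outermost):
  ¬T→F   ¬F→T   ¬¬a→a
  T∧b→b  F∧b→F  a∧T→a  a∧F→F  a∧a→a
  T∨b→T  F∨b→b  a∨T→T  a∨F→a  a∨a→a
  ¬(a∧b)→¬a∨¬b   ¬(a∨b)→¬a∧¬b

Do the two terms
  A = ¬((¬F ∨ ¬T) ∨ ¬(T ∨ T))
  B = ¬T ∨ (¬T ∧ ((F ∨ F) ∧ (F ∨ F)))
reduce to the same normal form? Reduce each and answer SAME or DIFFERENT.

Term A:
  start: ¬((¬F ∨ ¬T) ∨ ¬(T ∨ T))
  step 1: ¬(¬F ∨ ¬T) ∧ ¬¬(T ∨ T)
  step 2: (¬¬F ∧ ¬¬T) ∧ ¬¬(T ∨ T)
  step 3: (F ∧ ¬¬T) ∧ ¬¬(T ∨ T)
  step 4: F ∧ ¬¬(T ∨ T)
  step 5: F

Term B:
  start: ¬T ∨ (¬T ∧ ((F ∨ F) ∧ (F ∨ F)))
  step 1: F ∨ (¬T ∧ ((F ∨ F) ∧ (F ∨ F)))
  step 2: ¬T ∧ ((F ∨ F) ∧ (F ∨ F))
  step 3: F ∧ ((F ∨ F) ∧ (F ∨ F))
  step 4: F

Answer: SAME — A ⇓ F, B ⇓ F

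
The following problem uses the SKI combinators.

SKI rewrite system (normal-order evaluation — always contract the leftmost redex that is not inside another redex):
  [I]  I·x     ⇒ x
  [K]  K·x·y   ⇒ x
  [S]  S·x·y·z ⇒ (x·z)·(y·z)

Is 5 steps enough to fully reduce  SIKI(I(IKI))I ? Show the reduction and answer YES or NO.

  start: SIKI(I(IKI))I
  →1  II(KI)(I(IKI))I
  →2  I(KI)(I(IKI))I
  →3  KI(I(IKI))I
  →4  II
  →5  I

Answer: YES — reaches normal form I in 5 ≤ 5 steps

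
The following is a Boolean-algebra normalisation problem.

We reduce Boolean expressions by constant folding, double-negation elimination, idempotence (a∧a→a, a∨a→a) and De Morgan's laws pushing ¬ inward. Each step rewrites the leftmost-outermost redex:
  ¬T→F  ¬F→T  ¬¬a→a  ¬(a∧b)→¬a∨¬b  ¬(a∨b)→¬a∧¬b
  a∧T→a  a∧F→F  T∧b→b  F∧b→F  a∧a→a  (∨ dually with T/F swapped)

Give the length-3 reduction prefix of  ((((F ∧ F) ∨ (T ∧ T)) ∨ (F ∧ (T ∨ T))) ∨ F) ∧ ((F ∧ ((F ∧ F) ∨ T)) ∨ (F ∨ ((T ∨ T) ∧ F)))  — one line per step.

  start: ((((F ∧ F) ∨ (T ∧ T)) ∨ (F ∧ (T ∨ T))) ∨ F) ∧ ((F ∧ ((F ∧ F) ∨ T)) ∨ (F ∨ ((T ∨ T) ∧ F)))
  step 1: (((F ∧ F) ∨ (T ∧ T)) ∨ (F ∧ (T ∨ T))) ∧ ((F ∧ ((F ∧ F) ∨ T)) ∨ (F ∨ ((T ∨ T) ∧ F)))
  step 2: ((F ∨ (T ∧ T)) ∨ (F ∧ (T ∨ T))) ∧ ((F ∧ ((F ∧ F) ∨ T)) ∨ (F ∨ ((T ∨ T) ∧ F)))
  step 3: ((T ∧ T) ∨ (F ∧ (T ∨ T))) ∧ ((F ∧ ((F ∧ F) ∨ T)) ∨ (F ∨ ((T ∨ T) ∧ F)))

Answer: after 3 steps: ((T ∧ T) ∨ (F ∧ (T ∨ T))) ∧ ((F ∧ ((F ∧ F) ∨ T)) ∨ (F ∨ ((T ∨ T) ∧ F)))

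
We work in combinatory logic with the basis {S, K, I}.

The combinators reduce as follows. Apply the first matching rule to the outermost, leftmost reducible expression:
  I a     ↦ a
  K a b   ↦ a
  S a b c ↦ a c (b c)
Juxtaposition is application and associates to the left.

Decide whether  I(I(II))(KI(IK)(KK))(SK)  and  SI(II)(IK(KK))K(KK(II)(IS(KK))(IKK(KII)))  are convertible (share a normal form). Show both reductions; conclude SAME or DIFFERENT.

Answer: DIFFERENT — A ⇓ K, B ⇓ K(S(KK))

Reduction:
Term A:
  start: I(I(II))(KI(IK)(KK))(SK)
  step 1: I(II)(KI(IK)(KK))(SK)
  step 2: II(KI(IK)(KK))(SK)
  step 3: I(KI(IK)(KK))(SK)
  step 4: KI(IK)(KK)(SK)
  step 5: I(KK)(SK)
  step 6: KK(SK)
  step 7: K

Term B:
  start: SI(II)(IK(KK))K(KK(II)(IS(KK))(IKK(KII)))
  step 1: I(IK(KK))(II(IK(KK)))K(KK(II)(IS(KK))(IKK(KII)))
  step 2: IK(KK)(II(IK(KK)))K(KK(II)(IS(KK))(IKK(KII)))
  step 3: K(KK)(II(IK(KK)))K(KK(II)(IS(KK))(IKK(KII)))
  step 4: KKK(KK(II)(IS(KK))(IKK(KII)))
  step 5: K(KK(II)(IS(KK))(IKK(KII)))
  step 6: K(K(IS(KK))(IKK(KII)))
  step 7: K(IS(KK))
  step 8: K(S(KK))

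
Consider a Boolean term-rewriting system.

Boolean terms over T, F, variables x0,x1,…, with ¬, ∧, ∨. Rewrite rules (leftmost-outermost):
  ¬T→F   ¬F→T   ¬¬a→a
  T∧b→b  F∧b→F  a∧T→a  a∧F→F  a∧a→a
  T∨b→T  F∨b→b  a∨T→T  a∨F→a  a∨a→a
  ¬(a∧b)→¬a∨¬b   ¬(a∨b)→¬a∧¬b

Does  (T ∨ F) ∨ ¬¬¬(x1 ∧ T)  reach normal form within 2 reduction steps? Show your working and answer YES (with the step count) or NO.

  start: (T ∨ F) ∨ ¬¬¬(x1 ∧ T)
  step 1: T ∨ ¬¬¬(x1 ∧ T)
  step 2: T

Answer: YES — reaches normal form T in 2 ≤ 2 steps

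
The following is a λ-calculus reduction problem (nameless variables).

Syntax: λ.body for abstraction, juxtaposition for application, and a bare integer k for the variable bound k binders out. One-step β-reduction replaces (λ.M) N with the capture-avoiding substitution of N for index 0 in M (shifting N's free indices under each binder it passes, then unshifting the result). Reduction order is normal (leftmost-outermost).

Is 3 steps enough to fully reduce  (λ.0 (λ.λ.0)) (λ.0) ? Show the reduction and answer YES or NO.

  start: (λ.0 (λ.λ.0)) (λ.0)
  step 1: (λ.0) (λ.λ.0)
  step 2: λ.λ.0

Answer: YES — reaches normal form λ.λ.0 in 2 ≤ 3 steps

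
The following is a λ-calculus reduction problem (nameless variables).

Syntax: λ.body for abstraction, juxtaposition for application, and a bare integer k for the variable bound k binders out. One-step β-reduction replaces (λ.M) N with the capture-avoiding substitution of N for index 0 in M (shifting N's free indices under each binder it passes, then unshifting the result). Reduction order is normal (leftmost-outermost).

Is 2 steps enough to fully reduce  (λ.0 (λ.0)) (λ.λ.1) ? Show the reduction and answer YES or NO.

  start: (λ.0 (λ.0)) (λ.λ.1)
  step 1: (λ.λ.1) (λ.0)
  step 2: λ.λ.0

Answer: YES — reaches normal form λ.λ.0 in 2 ≤ 2 steps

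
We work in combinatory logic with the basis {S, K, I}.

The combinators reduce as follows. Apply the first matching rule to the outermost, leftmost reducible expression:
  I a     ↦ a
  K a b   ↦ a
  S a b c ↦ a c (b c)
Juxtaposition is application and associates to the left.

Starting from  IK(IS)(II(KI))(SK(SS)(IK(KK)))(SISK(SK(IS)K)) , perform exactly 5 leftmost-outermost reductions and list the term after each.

Answer: after 5 steps: S(IK(KK))(SISK(SK(IS)K))

Reduction:
  start: IK(IS)(II(KI))(SK(SS)(IK(KK)))(SISK(SK(IS)K))
  step 1: K(IS)(II(KI))(SK(SS)(IK(KK)))(SISK(SK(IS)K))
  step 2: IS(SK(SS)(IK(KK)))(SISK(SK(IS)K))
  step 3: S(SK(SS)(IK(KK)))(SISK(SK(IS)K))
  step 4: S(K(IK(KK))(SS(IK(KK))))(SISK(SK(IS)K))
  step 5: S(IK(KK))(SISK(SK(IS)K))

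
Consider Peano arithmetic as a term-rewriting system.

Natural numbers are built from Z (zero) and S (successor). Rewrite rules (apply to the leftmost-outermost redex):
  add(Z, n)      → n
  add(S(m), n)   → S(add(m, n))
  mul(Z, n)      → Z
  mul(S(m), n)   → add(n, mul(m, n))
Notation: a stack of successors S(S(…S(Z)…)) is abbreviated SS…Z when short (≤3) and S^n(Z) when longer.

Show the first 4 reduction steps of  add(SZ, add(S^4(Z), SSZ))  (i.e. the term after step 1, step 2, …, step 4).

Answer: after 4 steps: S(S(S(add(SSZ, SSZ))))

Reduction:
  start: add(SZ, add(S^4(Z), SSZ))
  step 1: S(add(Z, add(S^4(Z), SSZ)))
  step 2: S(add(S^4(Z), SSZ))
  step 3: S(S(add(SSSZ, SSZ)))
  step 4: S(S(S(add(SSZ, SSZ))))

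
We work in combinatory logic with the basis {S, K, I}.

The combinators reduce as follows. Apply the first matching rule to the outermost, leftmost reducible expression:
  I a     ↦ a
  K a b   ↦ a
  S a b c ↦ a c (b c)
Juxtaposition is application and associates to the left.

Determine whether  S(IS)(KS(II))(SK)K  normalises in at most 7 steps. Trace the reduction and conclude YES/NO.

  start: S(IS)(KS(II))(SK)K
  step 1: IS(SK)(KS(II)(SK))K
  step 2: S(SK)(KS(II)(SK))K
  step 3: SKK(KS(II)(SK)K)
  step 4: K(KS(II)(SK)K)(K(KS(II)(SK)K))
  step 5: KS(II)(SK)K
  step 6: S(SK)K

Answer: YES — reaches normal form S(SK)K in 6 ≤ 7 steps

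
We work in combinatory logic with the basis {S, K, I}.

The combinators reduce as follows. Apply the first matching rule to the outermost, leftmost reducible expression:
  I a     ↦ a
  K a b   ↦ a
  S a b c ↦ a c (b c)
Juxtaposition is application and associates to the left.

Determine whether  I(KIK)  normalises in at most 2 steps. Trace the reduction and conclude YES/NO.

Answer: YES — reaches normal form I in 2 ≤ 2 steps

Working:
  start: I(KIK)
  step 1: KIK
  step 2: I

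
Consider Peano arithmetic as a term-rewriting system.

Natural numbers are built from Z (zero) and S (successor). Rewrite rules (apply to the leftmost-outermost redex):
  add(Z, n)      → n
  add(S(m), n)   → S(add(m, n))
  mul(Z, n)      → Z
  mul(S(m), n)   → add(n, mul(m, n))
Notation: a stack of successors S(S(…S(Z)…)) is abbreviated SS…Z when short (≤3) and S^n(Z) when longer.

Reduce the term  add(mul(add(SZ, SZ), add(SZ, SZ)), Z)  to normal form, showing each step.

Answer: normal form = S^4(Z)  (in 20 steps)

Derivation:
  start: add(mul(add(SZ, SZ), add(SZ, SZ)), Z)
  →1  add(mul(S(add(Z, SZ)), add(SZ, SZ)), Z)
  →2  add(add(add(SZ, SZ), mul(add(Z, SZ), add(SZ, SZ))), Z)
  →3  add(add(S(add(Z, SZ)), mul(add(Z, SZ), add(SZ, SZ))), Z)
  →4  add(S(add(add(Z, SZ), mul(add(Z, SZ), add(SZ, SZ)))), Z)
  →5  S(add(add(add(Z, SZ), mul(add(Z, SZ), add(SZ, SZ))), Z))
  →6  S(add(add(SZ, mul(add(Z, SZ), add(SZ, SZ))), Z))
  →7  S(add(S(add(Z, mul(add(Z, SZ), add(SZ, SZ)))), Z))
  →8  S(S(add(add(Z, mul(add(Z, SZ), add(SZ, SZ))), Z)))
  →9  S(S(add(mul(add(Z, SZ), add(SZ, SZ)), Z)))
  →10  S(S(add(mul(SZ, add(SZ, SZ)), Z)))
  →11  S(S(add(add(add(SZ, SZ), mul(Z, add(SZ, SZ))), Z)))
  →12  S(S(add(add(S(add(Z, SZ)), mul(Z, add(SZ, SZ))), Z)))
  →13  S(S(add(S(add(add(Z, SZ), mul(Z, add(SZ, SZ)))), Z)))
  →14  S(S(S(add(add(add(Z, SZ), mul(Z, add(SZ, SZ))), Z))))
  →15  S(S(S(add(add(SZ, mul(Z, add(SZ, SZ))), Z))))
  →16  S(S(S(add(S(add(Z, mul(Z, add(SZ, SZ)))), Z))))
  →17  S(S(S(S(add(add(Z, mul(Z, add(SZ, SZ))), Z)))))
  →18  S(S(S(S(add(mul(Z, add(SZ, SZ)), Z)))))
  →19  S(S(S(S(add(Z, Z)))))
  →20  S^4(Z)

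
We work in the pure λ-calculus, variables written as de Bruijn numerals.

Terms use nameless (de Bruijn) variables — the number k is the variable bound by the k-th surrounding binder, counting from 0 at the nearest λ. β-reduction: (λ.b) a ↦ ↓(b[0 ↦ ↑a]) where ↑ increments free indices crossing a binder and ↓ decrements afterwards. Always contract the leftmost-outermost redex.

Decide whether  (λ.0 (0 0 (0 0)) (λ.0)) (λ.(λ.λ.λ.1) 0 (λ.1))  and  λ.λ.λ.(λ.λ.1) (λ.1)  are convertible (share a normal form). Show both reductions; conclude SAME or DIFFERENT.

Term A:
  start: (λ.0 (0 0 (0 0)) (λ.0)) (λ.(λ.λ.λ.1) 0 (λ.1))
  [1] (λ.(λ.λ.λ.1) 0 (λ.1)) ((λ.(λ.λ.λ.1) 0 (λ.1)) (λ.(λ.λ.λ.1) 0 (λ.1)) ((λ.(λ.λ.λ.1) 0 (λ.1)) (λ.(λ.λ.λ.1) 0 (λ.1)))) (λ.0)
  [2] (λ.λ.λ.1) ((λ.(λ.λ.λ.1) 0 (λ.1)) (λ.(λ.λ.λ.1) 0 (λ.1)) ((λ.(λ.λ.λ.1) 0 (λ.1)) (λ.(λ.λ.λ.1) 0 (λ.1)))) (λ.(λ.(λ.λ.λ.1) 0 (λ.1)) (λ.(λ.λ.λ.1) 0 (λ.1)) ((λ.(λ.λ.λ.1) 0 (λ.1)) (λ.(λ.λ.λ.1) 0 (λ.1)))) (λ.0)
  [3] (λ.λ.1) (λ.(λ.(λ.λ.λ.1) 0 (λ.1)) (λ.(λ.λ.λ.1) 0 (λ.1)) ((λ.(λ.λ.λ.1) 0 (λ.1)) (λ.(λ.λ.λ.1) 0 (λ.1)))) (λ.0)
  [4] (λ.λ.(λ.(λ.λ.λ.1) 0 (λ.1)) (λ.(λ.λ.λ.1) 0 (λ.1)) ((λ.(λ.λ.λ.1) 0 (λ.1)) (λ.(λ.λ.λ.1) 0 (λ.1)))) (λ.0)
  [5] λ.(λ.(λ.λ.λ.1) 0 (λ.1)) (λ.(λ.λ.λ.1) 0 (λ.1)) ((λ.(λ.λ.λ.1) 0 (λ.1)) (λ.(λ.λ.λ.1) 0 (λ.1)))
  [6] λ.(λ.λ.λ.1) (λ.(λ.λ.λ.1) 0 (λ.1)) (λ.λ.(λ.λ.λ.1) 0 (λ.1)) ((λ.(λ.λ.λ.1) 0 (λ.1)) (λ.(λ.λ.λ.1) 0 (λ.1)))
  [7] λ.(λ.λ.1) (λ.λ.(λ.λ.λ.1) 0 (λ.1)) ((λ.(λ.λ.λ.1) 0 (λ.1)) (λ.(λ.λ.λ.1) 0 (λ.1)))
  [8] λ.(λ.λ.λ.(λ.λ.λ.1) 0 (λ.1)) ((λ.(λ.λ.λ.1) 0 (λ.1)) (λ.(λ.λ.λ.1) 0 (λ.1)))
  [9] λ.λ.λ.(λ.λ.λ.1) 0 (λ.1)
  [10] λ.λ.λ.(λ.λ.1) (λ.1)
  [11] λ.λ.λ.λ.λ.2

Term B:
  start: λ.λ.λ.(λ.λ.1) (λ.1)
  [1] λ.λ.λ.λ.λ.2

Answer: SAME — A ⇓ λ.λ.λ.λ.λ.2, B ⇓ λ.λ.λ.λ.λ.2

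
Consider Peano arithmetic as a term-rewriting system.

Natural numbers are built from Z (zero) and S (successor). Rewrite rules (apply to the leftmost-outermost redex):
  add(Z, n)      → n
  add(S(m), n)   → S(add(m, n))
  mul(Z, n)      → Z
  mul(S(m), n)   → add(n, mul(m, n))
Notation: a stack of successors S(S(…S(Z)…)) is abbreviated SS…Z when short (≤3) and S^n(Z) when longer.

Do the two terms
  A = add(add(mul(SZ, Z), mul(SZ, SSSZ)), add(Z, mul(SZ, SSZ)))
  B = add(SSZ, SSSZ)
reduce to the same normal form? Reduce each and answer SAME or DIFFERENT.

Answer: SAME — A ⇓ S^5(Z), B ⇓ S^5(Z)

Working:
Term A:
  start: add(add(mul(SZ, Z), mul(SZ, SSSZ)), add(Z, mul(SZ, SSZ)))
  step 1: add(add(add(Z, mul(Z, Z)), mul(SZ, SSSZ)), add(Z, mul(SZ, SSZ)))
  step 2: add(add(mul(Z, Z), mul(SZ, SSSZ)), add(Z, mul(SZ, SSZ)))
  step 3: add(add(Z, mul(SZ, SSSZ)), add(Z, mul(SZ, SSZ)))
  step 4: add(mul(SZ, SSSZ), add(Z, mul(SZ, SSZ)))
  step 5: add(add(SSSZ, mul(Z, SSSZ)), add(Z, mul(SZ, SSZ)))
  step 6: add(S(add(SSZ, mul(Z, SSSZ))), add(Z, mul(SZ, SSZ)))
  step 7: S(add(add(SSZ, mul(Z, SSSZ)), add(Z, mul(SZ, SSZ))))
  step 8: S(add(S(add(SZ, mul(Z, SSSZ))), add(Z, mul(SZ, SSZ))))
  step 9: S(S(add(add(SZ, mul(Z, SSSZ)), add(Z, mul(SZ, SSZ)))))
  step 10: S(S(add(S(add(Z, mul(Z, SSSZ))), add(Z, mul(SZ, SSZ)))))
  step 11: S(S(S(add(add(Z, mul(Z, SSSZ)), add(Z, mul(SZ, SSZ))))))
  step 12: S(S(S(add(mul(Z, SSSZ), add(Z, mul(SZ, SSZ))))))
  step 13: S(S(S(add(Z, add(Z, mul(SZ, SSZ))))))
  step 14: S(S(S(add(Z, mul(SZ, SSZ)))))
  step 15: S(S(S(mul(SZ, SSZ))))
  step 16: S(S(S(add(SSZ, mul(Z, SSZ)))))
  step 17: S(S(S(S(add(SZ, mul(Z, SSZ))))))
  step 18: S(S(S(S(S(add(Z, mul(Z, SSZ)))))))
  step 19: S(S(S(S(S(mul(Z, SSZ))))))
  step 20: S^5(Z)

Term B:
  start: add(SSZ, SSSZ)
  step 1: S(add(SZ, SSSZ))
  step 2: S(S(add(Z, SSSZ)))
  step 3: S^5(Z)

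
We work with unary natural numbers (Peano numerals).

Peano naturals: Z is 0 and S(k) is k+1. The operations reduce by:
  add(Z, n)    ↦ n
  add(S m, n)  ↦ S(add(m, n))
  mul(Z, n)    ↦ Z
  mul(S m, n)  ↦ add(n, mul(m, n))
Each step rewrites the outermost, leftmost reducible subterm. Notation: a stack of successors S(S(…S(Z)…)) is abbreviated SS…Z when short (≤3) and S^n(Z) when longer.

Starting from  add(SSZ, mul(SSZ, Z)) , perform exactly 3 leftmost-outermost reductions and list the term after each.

Answer: after 3 steps: S(S(mul(SSZ, Z)))

Reduction:
  start: add(SSZ, mul(SSZ, Z))
  step 1: S(add(SZ, mul(SSZ, Z)))
  step 2: S(S(add(Z, mul(SSZ, Z))))
  step 3: S(S(mul(SSZ, Z)))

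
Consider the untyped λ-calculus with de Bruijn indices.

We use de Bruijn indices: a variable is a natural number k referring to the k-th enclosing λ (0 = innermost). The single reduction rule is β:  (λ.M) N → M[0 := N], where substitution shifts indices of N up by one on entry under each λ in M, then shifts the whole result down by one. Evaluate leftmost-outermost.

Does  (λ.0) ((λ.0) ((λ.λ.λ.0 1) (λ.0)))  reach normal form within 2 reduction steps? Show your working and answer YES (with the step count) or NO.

  start: (λ.0) ((λ.0) ((λ.λ.λ.0 1) (λ.0)))
  step 1: (λ.0) ((λ.λ.λ.0 1) (λ.0))
  step 2: (λ.λ.λ.0 1) (λ.0)

Answer: NO — after 2 steps the term is (λ.λ.λ.0 1) (λ.0), not yet normal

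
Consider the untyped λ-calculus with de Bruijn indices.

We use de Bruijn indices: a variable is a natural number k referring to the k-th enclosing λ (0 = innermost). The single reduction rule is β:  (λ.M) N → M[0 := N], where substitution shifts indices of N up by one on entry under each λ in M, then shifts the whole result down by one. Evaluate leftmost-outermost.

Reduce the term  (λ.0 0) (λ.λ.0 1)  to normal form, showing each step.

Answer: normal form = λ.0 (λ.λ.0 1)  (in 2 steps)

Working:
  start: (λ.0 0) (λ.λ.0 1)
  →1  (λ.λ.0 1) (λ.λ.0 1)
  →2  λ.0 (λ.λ.0 1)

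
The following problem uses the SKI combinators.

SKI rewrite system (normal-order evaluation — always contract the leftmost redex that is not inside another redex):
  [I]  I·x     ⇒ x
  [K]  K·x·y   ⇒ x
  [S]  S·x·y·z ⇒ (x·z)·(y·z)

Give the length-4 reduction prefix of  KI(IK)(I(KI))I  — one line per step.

  start: KI(IK)(I(KI))I
  →1  I(I(KI))I
  →2  I(KI)I
  →3  KII
  →4  I

Answer: after 4 steps: I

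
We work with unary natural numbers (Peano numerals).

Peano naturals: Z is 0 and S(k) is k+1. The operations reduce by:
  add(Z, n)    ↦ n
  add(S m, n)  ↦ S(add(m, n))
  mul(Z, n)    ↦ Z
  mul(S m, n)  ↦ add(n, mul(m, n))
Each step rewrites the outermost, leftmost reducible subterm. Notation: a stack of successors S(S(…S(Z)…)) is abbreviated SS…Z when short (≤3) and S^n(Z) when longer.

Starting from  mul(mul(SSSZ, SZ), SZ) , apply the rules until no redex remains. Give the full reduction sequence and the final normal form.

Answer: normal form = SSSZ  (in 20 steps)

Derivation:
  start: mul(mul(SSSZ, SZ), SZ)
  step 1: mul(add(SZ, mul(SSZ, SZ)), SZ)
  step 2: mul(S(add(Z, mul(SSZ, SZ))), SZ)
  step 3: add(SZ, mul(add(Z, mul(SSZ, SZ)), SZ))
  step 4: S(add(Z, mul(add(Z, mul(SSZ, SZ)), SZ)))
  step 5: S(mul(add(Z, mul(SSZ, SZ)), SZ))
  step 6: S(mul(mul(SSZ, SZ), SZ))
  step 7: S(mul(add(SZ, mul(SZ, SZ)), SZ))
  step 8: S(mul(S(add(Z, mul(SZ, SZ))), SZ))
  step 9: S(add(SZ, mul(add(Z, mul(SZ, SZ)), SZ)))
  step 10: S(S(add(Z, mul(add(Z, mul(SZ, SZ)), SZ))))
  step 11: S(S(mul(add(Z, mul(SZ, SZ)), SZ)))
  step 12: S(S(mul(mul(SZ, SZ), SZ)))
  step 13: S(S(mul(add(SZ, mul(Z, SZ)), SZ)))
  step 14: S(S(mul(S(add(Z, mul(Z, SZ))), SZ)))
  step 15: S(S(add(SZ, mul(add(Z, mul(Z, SZ)), SZ))))
  step 16: S(S(S(add(Z, mul(add(Z, mul(Z, SZ)), SZ)))))
  step 17: S(S(S(mul(add(Z, mul(Z, SZ)), SZ))))
  step 18: S(S(S(mul(mul(Z, SZ), SZ))))
  step 19: S(S(S(mul(Z, SZ))))
  step 20: SSSZ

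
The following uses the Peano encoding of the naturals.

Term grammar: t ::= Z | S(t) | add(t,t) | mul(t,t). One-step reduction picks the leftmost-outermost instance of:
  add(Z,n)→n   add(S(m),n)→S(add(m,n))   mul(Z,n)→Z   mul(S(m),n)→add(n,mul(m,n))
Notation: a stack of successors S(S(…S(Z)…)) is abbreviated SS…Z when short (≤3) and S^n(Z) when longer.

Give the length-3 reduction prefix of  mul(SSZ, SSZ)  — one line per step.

  start: mul(SSZ, SSZ)
  step 1: add(SSZ, mul(SZ, SSZ))
  step 2: S(add(SZ, mul(SZ, SSZ)))
  step 3: S(S(add(Z, mul(SZ, SSZ))))

Answer: after 3 steps: S(S(add(Z, mul(SZ, SSZ))))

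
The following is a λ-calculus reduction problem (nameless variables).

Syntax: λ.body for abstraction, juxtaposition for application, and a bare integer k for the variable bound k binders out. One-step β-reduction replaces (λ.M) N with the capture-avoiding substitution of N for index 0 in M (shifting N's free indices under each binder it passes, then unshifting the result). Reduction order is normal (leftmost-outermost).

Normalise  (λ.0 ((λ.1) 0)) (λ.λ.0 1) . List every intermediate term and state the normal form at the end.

  start: (λ.0 ((λ.1) 0)) (λ.λ.0 1)
  [1] (λ.λ.0 1) ((λ.λ.λ.0 1) (λ.λ.0 1))
  [2] λ.0 ((λ.λ.λ.0 1) (λ.λ.0 1))
  [3] λ.0 (λ.λ.0 1)

Answer: normal form = λ.0 (λ.λ.0 1)  (in 3 steps)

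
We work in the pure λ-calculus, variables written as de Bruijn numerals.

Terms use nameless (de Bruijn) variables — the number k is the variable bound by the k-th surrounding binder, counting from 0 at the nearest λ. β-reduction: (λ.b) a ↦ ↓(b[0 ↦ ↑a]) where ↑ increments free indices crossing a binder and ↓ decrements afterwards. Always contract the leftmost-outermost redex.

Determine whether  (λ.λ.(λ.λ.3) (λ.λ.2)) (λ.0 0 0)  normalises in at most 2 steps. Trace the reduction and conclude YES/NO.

Answer: YES — reaches normal form λ.λ.λ.0 0 0 in 2 ≤ 2 steps

Derivation:
  start: (λ.λ.(λ.λ.3) (λ.λ.2)) (λ.0 0 0)
  step 1: λ.(λ.λ.λ.0 0 0) (λ.λ.2)
  step 2: λ.λ.λ.0 0 0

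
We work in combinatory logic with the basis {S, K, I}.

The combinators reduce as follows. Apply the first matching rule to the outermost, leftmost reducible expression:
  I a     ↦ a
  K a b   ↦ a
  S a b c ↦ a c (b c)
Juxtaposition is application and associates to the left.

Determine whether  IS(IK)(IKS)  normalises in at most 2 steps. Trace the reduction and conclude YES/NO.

Answer: NO — after 2 steps the term is SK(IKS), not yet normal

Derivation:
  start: IS(IK)(IKS)
  step 1: S(IK)(IKS)
  step 2: SK(IKS)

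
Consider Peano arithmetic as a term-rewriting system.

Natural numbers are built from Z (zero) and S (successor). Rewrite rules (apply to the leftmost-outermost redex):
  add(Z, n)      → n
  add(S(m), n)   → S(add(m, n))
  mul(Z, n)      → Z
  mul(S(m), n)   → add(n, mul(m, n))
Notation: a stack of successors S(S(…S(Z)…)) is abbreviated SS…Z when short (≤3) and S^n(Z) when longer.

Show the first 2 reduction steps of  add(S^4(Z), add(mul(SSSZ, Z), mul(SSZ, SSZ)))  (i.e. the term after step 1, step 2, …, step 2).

Answer: after 2 steps: S(S(add(SSZ, add(mul(SSSZ, Z), mul(SSZ, SSZ)))))

Working:
  start: add(S^4(Z), add(mul(SSSZ, Z), mul(SSZ, SSZ)))
  →1  S(add(SSSZ, add(mul(SSSZ, Z), mul(SSZ, SSZ))))
  →2  S(S(add(SSZ, add(mul(SSSZ, Z), mul(SSZ, SSZ)))))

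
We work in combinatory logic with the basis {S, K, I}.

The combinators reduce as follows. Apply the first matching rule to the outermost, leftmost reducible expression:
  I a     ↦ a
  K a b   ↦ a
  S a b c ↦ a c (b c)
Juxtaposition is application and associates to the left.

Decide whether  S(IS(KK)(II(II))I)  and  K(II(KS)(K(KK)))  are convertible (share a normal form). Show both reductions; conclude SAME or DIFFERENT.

Term A:
  start: S(IS(KK)(II(II))I)
  [1] S(S(KK)(II(II))I)
  [2] S(KKI(II(II)I))
  [3] S(K(II(II)I))
  [4] S(K(I(II)I))
  [5] S(K(III))
  [6] S(K(II))
  [7] S(KI)

Term B:
  start: K(II(KS)(K(KK)))
  [1] K(I(KS)(K(KK)))
  [2] K(KS(K(KK)))
  [3] KS

Answer: DIFFERENT — A ⇓ S(KI), B ⇓ KS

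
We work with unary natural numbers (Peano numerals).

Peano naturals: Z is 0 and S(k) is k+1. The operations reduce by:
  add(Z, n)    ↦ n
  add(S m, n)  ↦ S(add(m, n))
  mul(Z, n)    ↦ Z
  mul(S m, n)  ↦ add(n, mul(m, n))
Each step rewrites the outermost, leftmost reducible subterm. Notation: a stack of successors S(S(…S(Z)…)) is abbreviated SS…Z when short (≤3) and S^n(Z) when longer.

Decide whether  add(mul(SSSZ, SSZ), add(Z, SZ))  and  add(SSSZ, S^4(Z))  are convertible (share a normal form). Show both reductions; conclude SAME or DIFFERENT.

Answer: SAME — A ⇓ S^7(Z), B ⇓ S^7(Z)

Reduction:
Term A:
  start: add(mul(SSSZ, SSZ), add(Z, SZ))
  →1  add(add(SSZ, mul(SSZ, SSZ)), add(Z, SZ))
  →2  add(S(add(SZ, mul(SSZ, SSZ))), add(Z, SZ))
  →3  S(add(add(SZ, mul(SSZ, SSZ)), add(Z, SZ)))
  →4  S(add(S(add(Z, mul(SSZ, SSZ))), add(Z, SZ)))
  →5  S(S(add(add(Z, mul(SSZ, SSZ)), add(Z, SZ))))
  →6  S(S(add(mul(SSZ, SSZ), add(Z, SZ))))
  →7  S(S(add(add(SSZ, mul(SZ, SSZ)), add(Z, SZ))))
  →8  S(S(add(S(add(SZ, mul(SZ, SSZ))), add(Z, SZ))))
  →9  S(S(S(add(add(SZ, mul(SZ, SSZ)), add(Z, SZ)))))
  →10  S(S(S(add(S(add(Z, mul(SZ, SSZ))), add(Z, SZ)))))
  →11  S(S(S(S(add(add(Z, mul(SZ, SSZ)), add(Z, SZ))))))
  →12  S(S(S(S(add(mul(SZ, SSZ), add(Z, SZ))))))
  →13  S(S(S(S(add(add(SSZ, mul(Z, SSZ)), add(Z, SZ))))))
  →14  S(S(S(S(add(S(add(SZ, mul(Z, SSZ))), add(Z, SZ))))))
  →15  S(S(S(S(S(add(add(SZ, mul(Z, SSZ)), add(Z, SZ)))))))
  →16  S(S(S(S(S(add(S(add(Z, mul(Z, SSZ))), add(Z, SZ)))))))
  →17  S(S(S(S(S(S(add(add(Z, mul(Z, SSZ)), add(Z, SZ))))))))
  →18  S(S(S(S(S(S(add(mul(Z, SSZ), add(Z, SZ))))))))
  →19  S(S(S(S(S(S(add(Z, add(Z, SZ))))))))
  →20  S(S(S(S(S(S(add(Z, SZ)))))))
  →21  S^7(Z)

Term B:
  start: add(SSSZ, S^4(Z))
  →1  S(add(SSZ, S^4(Z)))
  →2  S(S(add(SZ, S^4(Z))))
  →3  S(S(S(add(Z, S^4(Z)))))
  →4  S^7(Z)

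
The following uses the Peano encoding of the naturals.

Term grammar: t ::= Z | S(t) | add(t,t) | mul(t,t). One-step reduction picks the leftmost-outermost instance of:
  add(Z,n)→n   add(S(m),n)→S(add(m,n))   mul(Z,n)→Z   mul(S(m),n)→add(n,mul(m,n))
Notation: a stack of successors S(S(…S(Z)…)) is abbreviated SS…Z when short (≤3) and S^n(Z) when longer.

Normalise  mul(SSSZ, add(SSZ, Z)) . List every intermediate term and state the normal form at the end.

  start: mul(SSSZ, add(SSZ, Z))
  step 1: add(add(SSZ, Z), mul(SSZ, add(SSZ, Z)))
  step 2: add(S(add(SZ, Z)), mul(SSZ, add(SSZ, Z)))
  step 3: S(add(add(SZ, Z), mul(SSZ, add(SSZ, Z))))
  step 4: S(add(S(add(Z, Z)), mul(SSZ, add(SSZ, Z))))
  step 5: S(S(add(add(Z, Z), mul(SSZ, add(SSZ, Z)))))
  step 6: S(S(add(Z, mul(SSZ, add(SSZ, Z)))))
  step 7: S(S(mul(SSZ, add(SSZ, Z))))
  step 8: S(S(add(add(SSZ, Z), mul(SZ, add(SSZ, Z)))))
  step 9: S(S(add(S(add(SZ, Z)), mul(SZ, add(SSZ, Z)))))
  step 10: S(S(S(add(add(SZ, Z), mul(SZ, add(SSZ, Z))))))
  step 11: S(S(S(add(S(add(Z, Z)), mul(SZ, add(SSZ, Z))))))
  step 12: S(S(S(S(add(add(Z, Z), mul(SZ, add(SSZ, Z)))))))
  step 13: S(S(S(S(add(Z, mul(SZ, add(SSZ, Z)))))))
  step 14: S(S(S(S(mul(SZ, add(SSZ, Z))))))
  step 15: S(S(S(S(add(add(SSZ, Z), mul(Z, add(SSZ, Z)))))))
  step 16: S(S(S(S(add(S(add(SZ, Z)), mul(Z, add(SSZ, Z)))))))
  step 17: S(S(S(S(S(add(add(SZ, Z), mul(Z, add(SSZ, Z))))))))
  step 18: S(S(S(S(S(add(S(add(Z, Z)), mul(Z, add(SSZ, Z))))))))
  step 19: S(S(S(S(S(S(add(add(Z, Z), mul(Z, add(SSZ, Z)))))))))
  step 20: S(S(S(S(S(S(add(Z, mul(Z, add(SSZ, Z)))))))))
  step 21: S(S(S(S(S(S(mul(Z, add(SSZ, Z))))))))
  step 22: S^6(Z)

Answer: normal form = S^6(Z)  (in 22 steps)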